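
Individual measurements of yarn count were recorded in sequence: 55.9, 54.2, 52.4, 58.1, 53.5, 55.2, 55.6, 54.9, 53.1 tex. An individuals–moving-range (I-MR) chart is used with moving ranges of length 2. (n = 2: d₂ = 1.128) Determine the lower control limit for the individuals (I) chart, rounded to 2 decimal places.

48.65

X̄ = (55.9 + 54.2 + 52.4 + 58.1 + 53.5 + 55.2 + 55.6 + 54.9 + 53.1) / 9 = 54.7667
Moving ranges: 1.7, 1.8, 5.7, 4.6, 1.7, 0.4, 0.7, 1.8; M̄R̄ = 18.4000 / 8 = 2.3000
LCL = X̄ − 3·M̄R̄/d₂ = 54.7667 − 3 × 2.3000 / 1.128 = 48.6496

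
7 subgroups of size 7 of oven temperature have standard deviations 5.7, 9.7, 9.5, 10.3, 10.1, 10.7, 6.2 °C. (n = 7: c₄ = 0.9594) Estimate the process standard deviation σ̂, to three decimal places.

s̄ = (5.7 + 9.7 + 9.5 + 10.3 + 10.1 + 10.7 + 6.2) / 7 = 8.8857
σ̂ = s̄ / c₄ = 8.8857 / 0.9594 = 9.2617

9.262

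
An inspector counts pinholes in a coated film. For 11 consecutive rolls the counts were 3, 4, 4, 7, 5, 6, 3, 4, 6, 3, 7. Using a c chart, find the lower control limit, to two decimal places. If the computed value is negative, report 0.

0.00

c̄ = (3 + 4 + 4 + 7 + 5 + 6 + 3 + 4 + 6 + 3 + 7) / 11 = 52 / 11 = 4.7273
LCL = c̄ − 3√c̄ = 4.7273 − 3 × 2.1742 = -1.7954 → 0 (cannot be negative)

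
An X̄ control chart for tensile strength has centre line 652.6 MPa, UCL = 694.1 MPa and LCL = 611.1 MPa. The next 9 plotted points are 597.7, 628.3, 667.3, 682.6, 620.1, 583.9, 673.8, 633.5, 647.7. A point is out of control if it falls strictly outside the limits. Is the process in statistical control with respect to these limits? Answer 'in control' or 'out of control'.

out of control

Compare each point to [611.1, 694.1]: sample 1 = 597.7 < LCL; sample 6 = 583.9 < LCL.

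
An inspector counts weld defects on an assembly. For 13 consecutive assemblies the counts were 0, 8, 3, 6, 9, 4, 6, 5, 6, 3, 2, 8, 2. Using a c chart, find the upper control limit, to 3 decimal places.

11.321

c̄ = (0 + 8 + 3 + 6 + 9 + 4 + 6 + 5 + 6 + 3 + 2 + 8 + 2) / 13 = 62 / 13 = 4.7692
UCL = c̄ + 3√c̄ = 4.7692 + 3 × √4.7692 = 4.7692 + 3 × 2.1839 = 11.3208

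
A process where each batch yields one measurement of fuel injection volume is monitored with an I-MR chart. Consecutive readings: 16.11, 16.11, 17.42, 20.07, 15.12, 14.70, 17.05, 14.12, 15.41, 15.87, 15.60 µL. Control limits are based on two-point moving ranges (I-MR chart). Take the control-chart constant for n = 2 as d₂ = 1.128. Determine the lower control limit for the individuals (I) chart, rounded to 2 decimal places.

X̄ = (16.11 + 16.11 + 17.42 + 20.07 + 15.12 + 14.70 + 17.05 + 14.12 + 15.41 + 15.87 + 15.60) / 11 = 16.1436
Moving ranges: 0.00, 1.31, 2.65, 4.95, 0.42, 2.35, 2.93, 1.29, 0.46, 0.27; M̄R̄ = 16.6300 / 10 = 1.6630
LCL = X̄ − 3·M̄R̄/d₂ = 16.1436 − 3 × 1.6630 / 1.128 = 11.7208

11.72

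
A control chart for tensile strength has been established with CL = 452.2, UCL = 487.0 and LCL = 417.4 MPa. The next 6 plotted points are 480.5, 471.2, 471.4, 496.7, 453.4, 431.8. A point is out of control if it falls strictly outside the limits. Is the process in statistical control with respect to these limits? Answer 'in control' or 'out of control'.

out of control

Compare each point to [417.4, 487.0]: sample 4 = 496.7 > UCL.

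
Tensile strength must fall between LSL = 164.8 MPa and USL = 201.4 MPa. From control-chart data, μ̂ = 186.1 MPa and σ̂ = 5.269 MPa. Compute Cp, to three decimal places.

Cp = (USL − LSL) / (6σ̂) = (201.4 − 164.8) / (6 × 5.269) = 36.6000 / 31.6140 = 1.1577

1.158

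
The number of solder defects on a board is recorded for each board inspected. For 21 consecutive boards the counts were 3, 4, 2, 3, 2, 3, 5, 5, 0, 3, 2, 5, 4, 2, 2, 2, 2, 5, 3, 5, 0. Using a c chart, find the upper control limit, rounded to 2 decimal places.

8.11

c̄ = (3 + 4 + 2 + 3 + 2 + 3 + 5 + 5 + 0 + 3 + 2 + 5 + 4 + 2 + 2 + 2 + 2 + 5 + 3 + 5 + 0) / 21 = 62 / 21 = 2.9524
UCL = c̄ + 3√c̄ = 2.9524 + 3 × √2.9524 = 2.9524 + 3 × 1.7182 = 8.1071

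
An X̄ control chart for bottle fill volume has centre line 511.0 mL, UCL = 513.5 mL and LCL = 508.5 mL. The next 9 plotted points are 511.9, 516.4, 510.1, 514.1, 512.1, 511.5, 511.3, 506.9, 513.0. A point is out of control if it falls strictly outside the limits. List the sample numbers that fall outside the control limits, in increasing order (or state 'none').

2, 4, 8

Compare each point to [508.5, 513.5]: sample 2 = 516.4 > UCL; sample 4 = 514.1 > UCL; sample 8 = 506.9 < LCL.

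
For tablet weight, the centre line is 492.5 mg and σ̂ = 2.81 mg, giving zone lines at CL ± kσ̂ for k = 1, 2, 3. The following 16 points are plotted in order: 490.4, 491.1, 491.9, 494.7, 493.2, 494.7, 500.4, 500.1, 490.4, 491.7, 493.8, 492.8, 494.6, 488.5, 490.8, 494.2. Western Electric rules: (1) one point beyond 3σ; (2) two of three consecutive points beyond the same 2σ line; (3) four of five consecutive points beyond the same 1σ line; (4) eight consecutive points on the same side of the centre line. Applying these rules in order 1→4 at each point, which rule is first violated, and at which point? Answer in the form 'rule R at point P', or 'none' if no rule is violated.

Zone of each point (C = within 1σ̂, B = 1σ̂–2σ̂, A = 2σ̂–3σ̂, * = beyond 3σ̂; sign = side of CL): 1:-C, 2:-C, 3:-C, 4:+C, 5:+C, 6:+C, 7:+A, 8:+A, 9:-C, 10:-C, 11:+C, 12:+C, 13:+C, 14:-B, 15:-C, 16:+C
Rule 2 (two of three consecutive points beyond the same 2σ limit) is satisfied at point 8.

rule 2 at point 8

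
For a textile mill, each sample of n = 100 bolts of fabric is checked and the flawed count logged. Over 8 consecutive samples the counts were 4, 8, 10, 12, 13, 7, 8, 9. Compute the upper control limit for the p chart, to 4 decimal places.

p̄ = Σdᵢ / (k·n) = 71 / (8 × 100) = 0.08875
UCL = p̄ + 3·√(p̄(1−p̄)/n) = 0.08875 + 3 × √(0.08875×0.91125/100) = 0.08875 + 3 × 0.02844 = 0.17406

0.1741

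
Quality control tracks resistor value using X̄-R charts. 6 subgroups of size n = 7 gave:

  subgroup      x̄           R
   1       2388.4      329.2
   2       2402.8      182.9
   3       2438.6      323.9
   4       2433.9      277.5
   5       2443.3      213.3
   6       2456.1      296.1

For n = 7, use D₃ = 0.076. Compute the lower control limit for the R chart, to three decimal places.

20.557

R̄ = (329.2 + 182.9 + 323.9 + 277.5 + 213.3 + 296.1) / 6 = 1622.9000 / 6 = 270.4833
LCL_R = D₃·R̄ = 0.076 × 270.4833 = 20.5567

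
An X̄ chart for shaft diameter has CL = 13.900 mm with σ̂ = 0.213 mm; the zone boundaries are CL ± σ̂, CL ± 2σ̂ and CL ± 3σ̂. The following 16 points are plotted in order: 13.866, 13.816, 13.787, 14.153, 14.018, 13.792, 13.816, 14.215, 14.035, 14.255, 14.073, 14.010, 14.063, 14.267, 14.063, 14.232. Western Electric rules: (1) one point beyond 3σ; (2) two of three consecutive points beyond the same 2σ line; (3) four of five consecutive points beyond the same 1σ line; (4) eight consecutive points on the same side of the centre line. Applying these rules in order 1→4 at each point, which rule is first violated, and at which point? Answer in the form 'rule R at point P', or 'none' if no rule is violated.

rule 4 at point 15

Zone of each point (C = within 1σ̂, B = 1σ̂–2σ̂, A = 2σ̂–3σ̂, * = beyond 3σ̂; sign = side of CL): 1:-C, 2:-C, 3:-C, 4:+B, 5:+C, 6:-C, 7:-C, 8:+B, 9:+C, 10:+B, 11:+C, 12:+C, 13:+C, 14:+B, 15:+C, 16:+B
Rule 4 (eight consecutive points on the same side of the centre line) is satisfied at point 15.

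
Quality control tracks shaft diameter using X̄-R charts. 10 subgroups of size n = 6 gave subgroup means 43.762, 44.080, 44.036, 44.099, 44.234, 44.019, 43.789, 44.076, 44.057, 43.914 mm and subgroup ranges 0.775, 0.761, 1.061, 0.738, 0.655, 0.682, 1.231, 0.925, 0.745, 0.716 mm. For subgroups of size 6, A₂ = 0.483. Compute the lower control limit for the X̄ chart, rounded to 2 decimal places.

X̄̄ = (43.762 + 44.080 + 44.036 + 44.099 + 44.234 + 44.019 + 43.789 + 44.076 + 44.057 + 43.914) / 10 = 440.0660 / 10 = 44.0066
R̄ = (0.775 + 0.761 + 1.061 + 0.738 + 0.655 + 0.682 + 1.231 + 0.925 + 0.745 + 0.716) / 10 = 8.2890 / 10 = 0.8289
LCL = X̄̄ − A₂·R̄ = 44.0066 − 0.483 × 0.8289 = 43.6062

43.61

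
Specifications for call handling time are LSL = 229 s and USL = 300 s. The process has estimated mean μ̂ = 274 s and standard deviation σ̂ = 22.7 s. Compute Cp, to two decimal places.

Cp = (USL − LSL) / (6σ̂) = (300 − 229) / (6 × 22.7) = 71.0000 / 136.2000 = 0.5213

0.52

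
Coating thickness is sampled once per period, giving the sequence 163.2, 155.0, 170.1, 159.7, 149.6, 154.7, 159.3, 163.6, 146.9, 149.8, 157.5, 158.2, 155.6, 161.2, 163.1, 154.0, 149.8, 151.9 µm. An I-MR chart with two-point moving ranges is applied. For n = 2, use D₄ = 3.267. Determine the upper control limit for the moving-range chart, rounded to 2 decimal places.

21.39

Moving ranges: 8.2, 15.1, 10.4, 10.1, 5.1, 4.6, 4.3, 16.7, 2.9, 7.7, 0.7, 2.6, 5.6, 1.9, 9.1, 4.2, 2.1; M̄R̄ = 111.3000 / 17 = 6.5471
UCL_MR = D₄·M̄R̄ = 3.267 × 6.5471 = 21.3892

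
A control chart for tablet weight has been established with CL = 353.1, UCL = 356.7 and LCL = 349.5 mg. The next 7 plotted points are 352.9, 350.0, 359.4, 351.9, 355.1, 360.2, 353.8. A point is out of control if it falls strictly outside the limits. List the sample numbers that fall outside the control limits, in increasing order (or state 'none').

3, 6

Compare each point to [349.5, 356.7]: sample 3 = 359.4 > UCL; sample 6 = 360.2 > UCL.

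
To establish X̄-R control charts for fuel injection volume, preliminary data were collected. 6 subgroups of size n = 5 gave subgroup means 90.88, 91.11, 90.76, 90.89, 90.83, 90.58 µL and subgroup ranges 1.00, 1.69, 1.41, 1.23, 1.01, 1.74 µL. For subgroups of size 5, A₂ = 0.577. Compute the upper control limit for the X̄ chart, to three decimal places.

91.619

X̄̄ = (90.88 + 91.11 + 90.76 + 90.89 + 90.83 + 90.58) / 6 = 545.0500 / 6 = 90.8417
R̄ = (1.00 + 1.69 + 1.41 + 1.23 + 1.01 + 1.74) / 6 = 8.0800 / 6 = 1.3467
UCL = X̄̄ + A₂·R̄ = 90.8417 + 0.577 × 1.3467 = 91.6187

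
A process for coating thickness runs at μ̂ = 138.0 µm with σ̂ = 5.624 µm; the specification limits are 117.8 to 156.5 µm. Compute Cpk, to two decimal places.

1.10

Cpu = (USL − μ̂) / (3σ̂) = (156.5 − 138.0) / (3 × 5.624) = 1.0965; Cpl = (μ̂ − LSL) / (3σ̂) = (138.0 − 117.8) / (3 × 5.624) = 1.1972; Cpk = min(Cpu, Cpl) = 1.0965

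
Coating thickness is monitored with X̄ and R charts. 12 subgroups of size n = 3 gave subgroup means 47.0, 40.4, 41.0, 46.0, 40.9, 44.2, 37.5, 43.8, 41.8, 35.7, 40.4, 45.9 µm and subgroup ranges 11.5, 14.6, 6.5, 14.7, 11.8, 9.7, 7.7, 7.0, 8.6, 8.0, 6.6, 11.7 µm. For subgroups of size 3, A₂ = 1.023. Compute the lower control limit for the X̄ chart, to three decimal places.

X̄̄ = (47.0 + 40.4 + 41.0 + 46.0 + 40.9 + 44.2 + 37.5 + 43.8 + 41.8 + 35.7 + 40.4 + 45.9) / 12 = 504.6000 / 12 = 42.0500
R̄ = (11.5 + 14.6 + 6.5 + 14.7 + 11.8 + 9.7 + 7.7 + 7.0 + 8.6 + 8.0 + 6.6 + 11.7) / 12 = 118.4000 / 12 = 9.8667
LCL = X̄̄ − A₂·R̄ = 42.0500 − 1.023 × 9.8667 = 31.9564

31.956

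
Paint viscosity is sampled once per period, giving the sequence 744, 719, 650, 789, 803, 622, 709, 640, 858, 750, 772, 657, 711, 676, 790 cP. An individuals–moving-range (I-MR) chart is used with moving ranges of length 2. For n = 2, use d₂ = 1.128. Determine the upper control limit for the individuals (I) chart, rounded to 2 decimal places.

X̄ = (744 + 719 + 650 + 789 + 803 + 622 + 709 + 640 + 858 + 750 + 772 + 657 + 711 + 676 + 790) / 15 = 726.0000
Moving ranges: 25, 69, 139, 14, 181, 87, 69, 218, 108, 22, 115, 54, 35, 114; M̄R̄ = 1250.0000 / 14 = 89.2857
UCL = X̄ + 3·M̄R̄/d₂ = 726.0000 + 3 × 89.2857 / 1.128 = 963.4620

963.46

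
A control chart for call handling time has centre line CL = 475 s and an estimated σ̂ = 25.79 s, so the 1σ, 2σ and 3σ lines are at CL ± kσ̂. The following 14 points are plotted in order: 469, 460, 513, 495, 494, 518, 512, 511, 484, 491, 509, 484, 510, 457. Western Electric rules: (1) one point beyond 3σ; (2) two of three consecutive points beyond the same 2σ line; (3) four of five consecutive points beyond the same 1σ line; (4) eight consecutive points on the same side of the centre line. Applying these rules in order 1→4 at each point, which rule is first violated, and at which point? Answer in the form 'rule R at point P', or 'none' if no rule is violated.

rule 4 at point 10

Zone of each point (C = within 1σ̂, B = 1σ̂–2σ̂, A = 2σ̂–3σ̂, * = beyond 3σ̂; sign = side of CL): 1:-C, 2:-C, 3:+B, 4:+C, 5:+C, 6:+B, 7:+B, 8:+B, 9:+C, 10:+C, 11:+B, 12:+C, 13:+B, 14:-C
Rule 4 (eight consecutive points on the same side of the centre line) is satisfied at point 10.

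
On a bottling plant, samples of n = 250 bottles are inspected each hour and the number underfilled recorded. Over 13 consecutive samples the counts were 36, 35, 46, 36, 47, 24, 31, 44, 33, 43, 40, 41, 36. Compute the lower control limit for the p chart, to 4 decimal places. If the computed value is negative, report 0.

p̄ = Σdᵢ / (k·n) = 492 / (13 × 250) = 0.15138
LCL = p̄ − 3·√(p̄(1−p̄)/n) = 0.15138 − 3 × 0.02267 = 0.08338

0.0834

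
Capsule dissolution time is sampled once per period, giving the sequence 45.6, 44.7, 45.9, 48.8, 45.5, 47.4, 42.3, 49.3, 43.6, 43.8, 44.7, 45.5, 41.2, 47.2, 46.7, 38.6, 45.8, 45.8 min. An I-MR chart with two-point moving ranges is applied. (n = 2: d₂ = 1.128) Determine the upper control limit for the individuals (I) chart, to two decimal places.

X̄ = (45.6 + 44.7 + 45.9 + 48.8 + 45.5 + 47.4 + 42.3 + 49.3 + 43.6 + 43.8 + 44.7 + 45.5 + 41.2 + 47.2 + 46.7 + 38.6 + 45.8 + 45.8) / 18 = 45.1333
Moving ranges: 0.9, 1.2, 2.9, 3.3, 1.9, 5.1, 7.0, 5.7, 0.2, 0.9, 0.8, 4.3, 6.0, 0.5, 8.1, 7.2, 0.0; M̄R̄ = 56.0000 / 17 = 3.2941
UCL = X̄ + 3·M̄R̄/d₂ = 45.1333 + 3 × 3.2941 / 1.128 = 53.8943

53.89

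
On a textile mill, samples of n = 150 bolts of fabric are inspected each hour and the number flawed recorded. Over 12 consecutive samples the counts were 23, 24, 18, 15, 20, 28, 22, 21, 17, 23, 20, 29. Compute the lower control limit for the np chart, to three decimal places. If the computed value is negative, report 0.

p̄ = Σdᵢ / (k·n) = 260 / (12 × 150) = 0.14444
LCL = np̄ − 3·√(np̄(1−p̄)) = 21.6667 − 3 × 4.3055 = 8.7503

8.750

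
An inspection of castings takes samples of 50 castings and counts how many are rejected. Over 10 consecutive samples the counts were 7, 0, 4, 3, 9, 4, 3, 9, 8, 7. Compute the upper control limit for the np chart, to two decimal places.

p̄ = Σdᵢ / (k·n) = 54 / (10 × 50) = 0.10800
UCL = np̄ + 3·√(np̄(1−p̄)) = 5.4000 + 3 × √(5.4000×0.89200) = 5.4000 + 3 × 2.1947 = 11.9842

11.98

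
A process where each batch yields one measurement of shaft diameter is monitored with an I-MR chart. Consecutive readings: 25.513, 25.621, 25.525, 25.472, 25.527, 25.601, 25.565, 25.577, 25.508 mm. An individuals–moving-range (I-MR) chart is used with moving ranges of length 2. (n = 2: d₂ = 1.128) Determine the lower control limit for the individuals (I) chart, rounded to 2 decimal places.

25.38

X̄ = (25.513 + 25.621 + 25.525 + 25.472 + 25.527 + 25.601 + 25.565 + 25.577 + 25.508) / 9 = 25.5454
Moving ranges: 0.108, 0.096, 0.053, 0.055, 0.074, 0.036, 0.012, 0.069; M̄R̄ = 0.5030 / 8 = 0.0629
LCL = X̄ − 3·M̄R̄/d₂ = 25.5454 − 3 × 0.0629 / 1.128 = 25.3782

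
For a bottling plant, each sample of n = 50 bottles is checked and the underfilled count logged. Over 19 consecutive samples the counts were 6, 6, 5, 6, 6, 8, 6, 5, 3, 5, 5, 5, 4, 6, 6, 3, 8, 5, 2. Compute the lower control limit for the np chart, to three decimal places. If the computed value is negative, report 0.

p̄ = Σdᵢ / (k·n) = 100 / (19 × 50) = 0.10526
LCL = np̄ − 3·√(np̄(1−p̄)) = 5.2632 − 3 × 2.1701 = -1.2470 → 0 (negative, so LCL = 0)

0.000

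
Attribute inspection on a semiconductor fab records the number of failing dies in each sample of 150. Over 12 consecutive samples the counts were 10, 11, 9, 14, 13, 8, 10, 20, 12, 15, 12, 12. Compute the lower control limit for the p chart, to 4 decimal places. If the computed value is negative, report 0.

0.0142

p̄ = Σdᵢ / (k·n) = 146 / (12 × 150) = 0.08111
LCL = p̄ − 3·√(p̄(1−p̄)/n) = 0.08111 − 3 × 0.02229 = 0.01424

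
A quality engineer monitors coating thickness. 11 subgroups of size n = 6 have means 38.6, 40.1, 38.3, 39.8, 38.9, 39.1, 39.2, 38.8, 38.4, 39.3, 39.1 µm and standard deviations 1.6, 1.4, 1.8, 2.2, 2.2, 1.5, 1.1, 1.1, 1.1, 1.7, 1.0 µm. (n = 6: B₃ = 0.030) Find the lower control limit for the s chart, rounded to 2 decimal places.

0.05

s̄ = (1.6 + 1.4 + 1.8 + 2.2 + 2.2 + 1.5 + 1.1 + 1.1 + 1.1 + 1.7 + 1.0) / 11 = 1.5182
LCL_s = B₃·s̄ = 0.030 × 1.5182 = 0.0455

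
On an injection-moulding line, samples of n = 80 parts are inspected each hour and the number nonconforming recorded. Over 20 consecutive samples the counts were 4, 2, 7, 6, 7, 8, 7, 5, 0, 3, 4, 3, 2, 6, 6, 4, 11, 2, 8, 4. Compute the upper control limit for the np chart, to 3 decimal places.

11.415

p̄ = Σdᵢ / (k·n) = 99 / (20 × 80) = 0.06187
UCL = np̄ + 3·√(np̄(1−p̄)) = 4.9500 + 3 × √(4.9500×0.93812) = 4.9500 + 3 × 2.1549 = 11.4148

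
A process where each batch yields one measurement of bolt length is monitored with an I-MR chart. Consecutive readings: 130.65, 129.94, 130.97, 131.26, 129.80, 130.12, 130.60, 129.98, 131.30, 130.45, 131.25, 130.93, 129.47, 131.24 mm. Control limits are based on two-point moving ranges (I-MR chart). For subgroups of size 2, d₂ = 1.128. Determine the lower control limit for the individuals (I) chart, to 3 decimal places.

128.230

X̄ = (130.65 + 129.94 + 130.97 + 131.26 + 129.80 + 130.12 + 130.60 + 129.98 + 131.30 + 130.45 + 131.25 + 130.93 + 129.47 + 131.24) / 14 = 130.5686
Moving ranges: 0.71, 1.03, 0.29, 1.46, 0.32, 0.48, 0.62, 1.32, 0.85, 0.80, 0.32, 1.46, 1.77; M̄R̄ = 11.4300 / 13 = 0.8792
LCL = X̄ − 3·M̄R̄/d₂ = 130.5686 − 3 × 0.8792 / 1.128 = 128.2302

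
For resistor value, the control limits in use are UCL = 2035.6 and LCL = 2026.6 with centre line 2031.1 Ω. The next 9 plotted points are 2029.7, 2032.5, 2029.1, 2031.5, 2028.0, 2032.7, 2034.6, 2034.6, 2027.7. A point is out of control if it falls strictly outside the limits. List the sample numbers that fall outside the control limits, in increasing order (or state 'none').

none

All 9 points lie within [2026.6, 2035.6].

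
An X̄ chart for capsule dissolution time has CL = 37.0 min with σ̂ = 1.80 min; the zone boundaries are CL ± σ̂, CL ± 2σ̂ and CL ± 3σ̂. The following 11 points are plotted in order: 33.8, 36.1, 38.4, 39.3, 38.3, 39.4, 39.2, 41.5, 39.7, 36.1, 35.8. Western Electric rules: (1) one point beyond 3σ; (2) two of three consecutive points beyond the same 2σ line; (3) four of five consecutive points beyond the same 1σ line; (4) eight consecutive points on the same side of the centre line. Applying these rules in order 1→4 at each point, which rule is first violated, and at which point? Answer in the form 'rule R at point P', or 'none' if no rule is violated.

Zone of each point (C = within 1σ̂, B = 1σ̂–2σ̂, A = 2σ̂–3σ̂, * = beyond 3σ̂; sign = side of CL): 1:-B, 2:-C, 3:+C, 4:+B, 5:+C, 6:+B, 7:+B, 8:+A, 9:+B, 10:-C, 11:-C
Rule 3 (four of five consecutive points beyond the same 1σ limit) is satisfied at point 8.

rule 3 at point 8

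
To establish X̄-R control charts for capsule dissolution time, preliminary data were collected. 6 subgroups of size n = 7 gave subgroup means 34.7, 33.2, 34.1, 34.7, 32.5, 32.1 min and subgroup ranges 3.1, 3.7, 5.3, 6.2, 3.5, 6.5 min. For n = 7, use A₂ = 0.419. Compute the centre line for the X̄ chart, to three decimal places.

33.550

X̄̄ = (34.7 + 33.2 + 34.1 + 34.7 + 32.5 + 32.1) / 6 = 201.3000 / 6 = 33.5500
CL = X̄̄ = 33.5500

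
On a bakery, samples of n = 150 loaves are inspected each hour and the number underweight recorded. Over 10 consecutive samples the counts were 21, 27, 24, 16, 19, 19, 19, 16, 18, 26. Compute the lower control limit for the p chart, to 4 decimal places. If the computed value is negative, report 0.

p̄ = Σdᵢ / (k·n) = 205 / (10 × 150) = 0.13667
LCL = p̄ − 3·√(p̄(1−p̄)/n) = 0.13667 − 3 × 0.02805 = 0.05253

0.0525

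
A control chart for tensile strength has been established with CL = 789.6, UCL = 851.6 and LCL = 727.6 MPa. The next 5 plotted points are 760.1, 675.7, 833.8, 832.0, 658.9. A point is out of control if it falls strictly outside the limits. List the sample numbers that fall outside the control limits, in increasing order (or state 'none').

2, 5

Compare each point to [727.6, 851.6]: sample 2 = 675.7 < LCL; sample 5 = 658.9 < LCL.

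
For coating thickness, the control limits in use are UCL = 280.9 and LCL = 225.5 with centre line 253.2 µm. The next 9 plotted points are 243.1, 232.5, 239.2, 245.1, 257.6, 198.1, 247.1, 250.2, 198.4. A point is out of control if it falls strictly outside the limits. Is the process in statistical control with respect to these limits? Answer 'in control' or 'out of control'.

out of control

Compare each point to [225.5, 280.9]: sample 6 = 198.1 < LCL; sample 9 = 198.4 < LCL.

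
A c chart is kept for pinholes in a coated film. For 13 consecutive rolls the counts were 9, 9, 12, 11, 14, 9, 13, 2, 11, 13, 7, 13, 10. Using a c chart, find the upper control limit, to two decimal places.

19.83

c̄ = (9 + 9 + 12 + 11 + 14 + 9 + 13 + 2 + 11 + 13 + 7 + 13 + 10) / 13 = 133 / 13 = 10.2308
UCL = c̄ + 3√c̄ = 10.2308 + 3 × √10.2308 = 10.2308 + 3 × 3.1986 = 19.8264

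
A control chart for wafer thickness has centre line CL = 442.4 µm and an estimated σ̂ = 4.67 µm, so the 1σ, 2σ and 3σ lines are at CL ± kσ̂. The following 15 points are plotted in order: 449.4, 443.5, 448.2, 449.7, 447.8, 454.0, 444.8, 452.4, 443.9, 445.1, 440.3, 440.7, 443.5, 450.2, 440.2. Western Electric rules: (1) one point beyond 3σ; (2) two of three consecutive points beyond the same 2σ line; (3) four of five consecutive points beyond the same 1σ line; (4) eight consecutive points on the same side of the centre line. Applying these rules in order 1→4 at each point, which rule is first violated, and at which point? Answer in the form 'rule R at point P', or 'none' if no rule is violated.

rule 3 at point 5

Zone of each point (C = within 1σ̂, B = 1σ̂–2σ̂, A = 2σ̂–3σ̂, * = beyond 3σ̂; sign = side of CL): 1:+B, 2:+C, 3:+B, 4:+B, 5:+B, 6:+A, 7:+C, 8:+A, 9:+C, 10:+C, 11:-C, 12:-C, 13:+C, 14:+B, 15:-C
Rule 3 (four of five consecutive points beyond the same 1σ limit) is satisfied at point 5.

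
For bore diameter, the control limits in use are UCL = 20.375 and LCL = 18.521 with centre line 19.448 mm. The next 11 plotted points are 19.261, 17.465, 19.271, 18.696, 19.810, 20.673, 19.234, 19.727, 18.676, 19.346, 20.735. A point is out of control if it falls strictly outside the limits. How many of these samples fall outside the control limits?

3

Compare each point to [18.521, 20.375]: sample 2 = 17.465 < LCL; sample 6 = 20.673 > UCL; sample 11 = 20.735 > UCL.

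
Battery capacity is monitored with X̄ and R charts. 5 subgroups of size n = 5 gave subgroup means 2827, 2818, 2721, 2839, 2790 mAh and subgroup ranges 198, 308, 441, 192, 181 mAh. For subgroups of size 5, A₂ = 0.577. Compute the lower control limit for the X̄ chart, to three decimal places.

X̄̄ = (2827 + 2818 + 2721 + 2839 + 2790) / 5 = 13995.0000 / 5 = 2799.0000
R̄ = (198 + 308 + 441 + 192 + 181) / 5 = 1320.0000 / 5 = 264.0000
LCL = X̄̄ − A₂·R̄ = 2799.0000 − 0.577 × 264.0000 = 2646.6720

2646.672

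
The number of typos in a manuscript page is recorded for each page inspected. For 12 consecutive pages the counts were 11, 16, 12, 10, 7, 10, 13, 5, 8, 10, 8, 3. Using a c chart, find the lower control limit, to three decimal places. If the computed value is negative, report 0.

c̄ = (11 + 16 + 12 + 10 + 7 + 10 + 13 + 5 + 8 + 10 + 8 + 3) / 12 = 113 / 12 = 9.4167
LCL = c̄ − 3√c̄ = 9.4167 − 3 × 3.0687 = 0.2107

0.211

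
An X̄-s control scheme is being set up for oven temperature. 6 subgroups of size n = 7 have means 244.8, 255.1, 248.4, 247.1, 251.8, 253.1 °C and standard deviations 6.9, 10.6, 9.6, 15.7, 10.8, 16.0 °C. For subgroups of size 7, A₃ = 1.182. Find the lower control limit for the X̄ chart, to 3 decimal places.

X̄̄ = (244.8 + 255.1 + 248.4 + 247.1 + 251.8 + 253.1) / 6 = 250.0500
s̄ = (6.9 + 10.6 + 9.6 + 15.7 + 10.8 + 16.0) / 6 = 11.6000
LCL = X̄̄ − A₃·s̄ = 250.0500 − 1.182 × 11.6000 = 236.3388

236.339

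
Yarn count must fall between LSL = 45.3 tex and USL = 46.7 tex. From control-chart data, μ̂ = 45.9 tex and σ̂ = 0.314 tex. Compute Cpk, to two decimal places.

Cpu = (USL − μ̂) / (3σ̂) = (46.7 − 45.9) / (3 × 0.314) = 0.8493; Cpl = (μ̂ − LSL) / (3σ̂) = (45.9 − 45.3) / (3 × 0.314) = 0.6369; Cpk = min(Cpu, Cpl) = 0.6369

0.64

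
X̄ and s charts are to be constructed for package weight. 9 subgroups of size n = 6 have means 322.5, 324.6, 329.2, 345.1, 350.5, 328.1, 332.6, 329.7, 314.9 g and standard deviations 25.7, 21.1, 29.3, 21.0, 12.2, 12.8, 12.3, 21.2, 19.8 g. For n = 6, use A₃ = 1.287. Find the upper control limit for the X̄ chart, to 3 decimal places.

355.882

X̄̄ = (322.5 + 324.6 + 329.2 + 345.1 + 350.5 + 328.1 + 332.6 + 329.7 + 314.9) / 9 = 330.8000
s̄ = (25.7 + 21.1 + 29.3 + 21.0 + 12.2 + 12.8 + 12.3 + 21.2 + 19.8) / 9 = 19.4889
UCL = X̄̄ + A₃·s̄ = 330.8000 + 1.287 × 19.4889 = 355.8822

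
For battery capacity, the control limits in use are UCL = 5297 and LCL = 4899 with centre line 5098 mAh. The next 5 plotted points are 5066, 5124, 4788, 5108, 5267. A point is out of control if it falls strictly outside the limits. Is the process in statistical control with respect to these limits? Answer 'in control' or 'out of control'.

Compare each point to [4899, 5297]: sample 3 = 4788 < LCL.

out of control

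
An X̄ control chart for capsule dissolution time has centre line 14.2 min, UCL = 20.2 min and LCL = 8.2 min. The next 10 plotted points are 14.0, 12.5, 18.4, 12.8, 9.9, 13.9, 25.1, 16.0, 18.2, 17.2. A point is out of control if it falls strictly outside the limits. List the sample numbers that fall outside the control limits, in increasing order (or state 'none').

Compare each point to [8.2, 20.2]: sample 7 = 25.1 > UCL.

7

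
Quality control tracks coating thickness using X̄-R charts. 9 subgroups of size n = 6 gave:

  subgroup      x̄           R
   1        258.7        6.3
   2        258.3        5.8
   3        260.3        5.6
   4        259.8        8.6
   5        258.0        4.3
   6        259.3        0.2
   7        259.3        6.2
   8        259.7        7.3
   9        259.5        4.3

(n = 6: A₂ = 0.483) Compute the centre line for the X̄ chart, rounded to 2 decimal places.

259.21

X̄̄ = (258.7 + 258.3 + 260.3 + 259.8 + 258.0 + 259.3 + 259.3 + 259.7 + 259.5) / 9 = 2332.9000 / 9 = 259.2111
CL = X̄̄ = 259.2111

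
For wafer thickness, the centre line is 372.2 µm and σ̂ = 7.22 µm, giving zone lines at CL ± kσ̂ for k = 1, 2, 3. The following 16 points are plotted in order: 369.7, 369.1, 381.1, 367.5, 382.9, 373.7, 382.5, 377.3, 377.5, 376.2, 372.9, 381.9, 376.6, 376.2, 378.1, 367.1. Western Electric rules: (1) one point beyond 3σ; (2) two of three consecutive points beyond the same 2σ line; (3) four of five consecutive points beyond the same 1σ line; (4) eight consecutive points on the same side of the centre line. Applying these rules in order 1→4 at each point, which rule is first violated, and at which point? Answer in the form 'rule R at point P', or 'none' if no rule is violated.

Zone of each point (C = within 1σ̂, B = 1σ̂–2σ̂, A = 2σ̂–3σ̂, * = beyond 3σ̂; sign = side of CL): 1:-C, 2:-C, 3:+B, 4:-C, 5:+B, 6:+C, 7:+B, 8:+C, 9:+C, 10:+C, 11:+C, 12:+B, 13:+C, 14:+C, 15:+C, 16:-C
Rule 4 (eight consecutive points on the same side of the centre line) is satisfied at point 12.

rule 4 at point 12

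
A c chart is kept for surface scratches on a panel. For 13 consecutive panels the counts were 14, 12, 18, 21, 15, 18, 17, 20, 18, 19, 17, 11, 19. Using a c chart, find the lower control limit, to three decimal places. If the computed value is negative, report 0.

4.533

c̄ = (14 + 12 + 18 + 21 + 15 + 18 + 17 + 20 + 18 + 19 + 17 + 11 + 19) / 13 = 219 / 13 = 16.8462
LCL = c̄ − 3√c̄ = 16.8462 − 3 × 4.1044 = 4.5329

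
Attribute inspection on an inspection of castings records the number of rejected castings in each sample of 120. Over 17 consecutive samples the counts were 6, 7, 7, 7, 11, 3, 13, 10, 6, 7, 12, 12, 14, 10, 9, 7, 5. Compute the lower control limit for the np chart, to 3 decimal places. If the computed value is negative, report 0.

0.117

p̄ = Σdᵢ / (k·n) = 146 / (17 × 120) = 0.07157
LCL = np̄ − 3·√(np̄(1−p̄)) = 8.5882 − 3 × 2.8238 = 0.1170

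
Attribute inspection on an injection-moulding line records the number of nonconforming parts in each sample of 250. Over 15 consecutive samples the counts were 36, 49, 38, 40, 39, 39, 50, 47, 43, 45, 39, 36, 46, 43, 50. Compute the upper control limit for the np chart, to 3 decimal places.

60.512

p̄ = Σdᵢ / (k·n) = 640 / (15 × 250) = 0.17067
UCL = np̄ + 3·√(np̄(1−p̄)) = 42.6667 + 3 × √(42.6667×0.82933) = 42.6667 + 3 × 5.9485 = 60.5122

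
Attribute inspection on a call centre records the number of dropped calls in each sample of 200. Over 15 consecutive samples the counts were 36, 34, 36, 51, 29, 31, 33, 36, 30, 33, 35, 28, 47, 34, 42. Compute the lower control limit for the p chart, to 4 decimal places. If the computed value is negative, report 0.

0.0971

p̄ = Σdᵢ / (k·n) = 535 / (15 × 200) = 0.17833
LCL = p̄ − 3·√(p̄(1−p̄)/n) = 0.17833 − 3 × 0.02707 = 0.09713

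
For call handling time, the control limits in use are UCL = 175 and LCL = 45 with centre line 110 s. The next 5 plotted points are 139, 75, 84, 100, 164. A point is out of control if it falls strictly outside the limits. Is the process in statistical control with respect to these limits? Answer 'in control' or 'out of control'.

in control

All 5 points lie within [45, 175].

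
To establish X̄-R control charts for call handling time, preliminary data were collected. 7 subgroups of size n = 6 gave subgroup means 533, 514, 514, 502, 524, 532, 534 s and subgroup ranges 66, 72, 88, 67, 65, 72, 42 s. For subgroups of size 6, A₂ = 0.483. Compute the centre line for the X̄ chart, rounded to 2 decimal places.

521.86

X̄̄ = (533 + 514 + 514 + 502 + 524 + 532 + 534) / 7 = 3653.0000 / 7 = 521.8571
CL = X̄̄ = 521.8571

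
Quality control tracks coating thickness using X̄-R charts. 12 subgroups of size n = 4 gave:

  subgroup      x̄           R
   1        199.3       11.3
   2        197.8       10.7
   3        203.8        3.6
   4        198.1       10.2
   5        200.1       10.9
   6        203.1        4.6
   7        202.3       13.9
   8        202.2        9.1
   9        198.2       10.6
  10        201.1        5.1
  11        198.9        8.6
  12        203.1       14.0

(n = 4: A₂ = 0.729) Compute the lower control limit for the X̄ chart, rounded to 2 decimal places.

193.83

X̄̄ = (199.3 + 197.8 + 203.8 + 198.1 + 200.1 + 203.1 + 202.3 + 202.2 + 198.2 + 201.1 + 198.9 + 203.1) / 12 = 2408.0000 / 12 = 200.6667
R̄ = (11.3 + 10.7 + 3.6 + 10.2 + 10.9 + 4.6 + 13.9 + 9.1 + 10.6 + 5.1 + 8.6 + 14.0) / 12 = 112.6000 / 12 = 9.3833
LCL = X̄̄ − A₂·R̄ = 200.6667 − 0.729 × 9.3833 = 193.8262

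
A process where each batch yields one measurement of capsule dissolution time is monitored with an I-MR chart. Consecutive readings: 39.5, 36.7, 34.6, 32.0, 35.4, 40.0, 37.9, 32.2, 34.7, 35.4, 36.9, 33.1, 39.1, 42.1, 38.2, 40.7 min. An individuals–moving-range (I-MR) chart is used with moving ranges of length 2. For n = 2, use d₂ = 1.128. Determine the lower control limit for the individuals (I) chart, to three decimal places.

X̄ = (39.5 + 36.7 + 34.6 + 32.0 + 35.4 + 40.0 + 37.9 + 32.2 + 34.7 + 35.4 + 36.9 + 33.1 + 39.1 + 42.1 + 38.2 + 40.7) / 16 = 36.7812
Moving ranges: 2.8, 2.1, 2.6, 3.4, 4.6, 2.1, 5.7, 2.5, 0.7, 1.5, 3.8, 6.0, 3.0, 3.9, 2.5; M̄R̄ = 47.2000 / 15 = 3.1467
LCL = X̄ − 3·M̄R̄/d₂ = 36.7812 − 3 × 3.1467 / 1.128 = 28.4125

28.412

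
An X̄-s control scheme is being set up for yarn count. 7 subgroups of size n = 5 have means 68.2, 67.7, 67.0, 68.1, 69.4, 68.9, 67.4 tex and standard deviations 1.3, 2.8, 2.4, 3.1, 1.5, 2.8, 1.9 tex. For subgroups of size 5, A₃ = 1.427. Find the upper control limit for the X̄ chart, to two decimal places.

71.32

X̄̄ = (68.2 + 67.7 + 67.0 + 68.1 + 69.4 + 68.9 + 67.4) / 7 = 68.1000
s̄ = (1.3 + 2.8 + 2.4 + 3.1 + 1.5 + 2.8 + 1.9) / 7 = 2.2571
UCL = X̄̄ + A₃·s̄ = 68.1000 + 1.427 × 2.2571 = 71.3209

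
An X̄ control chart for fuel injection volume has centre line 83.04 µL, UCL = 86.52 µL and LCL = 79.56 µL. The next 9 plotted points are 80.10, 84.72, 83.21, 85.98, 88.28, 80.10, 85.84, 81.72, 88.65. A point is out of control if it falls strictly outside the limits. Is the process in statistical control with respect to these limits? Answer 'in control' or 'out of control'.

Compare each point to [79.56, 86.52]: sample 5 = 88.28 > UCL; sample 9 = 88.65 > UCL.

out of control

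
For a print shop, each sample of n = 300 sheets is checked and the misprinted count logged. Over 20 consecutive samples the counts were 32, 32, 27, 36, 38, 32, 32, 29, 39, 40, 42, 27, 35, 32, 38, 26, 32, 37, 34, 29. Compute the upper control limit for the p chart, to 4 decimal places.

0.1660

p̄ = Σdᵢ / (k·n) = 669 / (20 × 300) = 0.11150
UCL = p̄ + 3·√(p̄(1−p̄)/n) = 0.11150 + 3 × √(0.11150×0.88850/300) = 0.11150 + 3 × 0.01817 = 0.16602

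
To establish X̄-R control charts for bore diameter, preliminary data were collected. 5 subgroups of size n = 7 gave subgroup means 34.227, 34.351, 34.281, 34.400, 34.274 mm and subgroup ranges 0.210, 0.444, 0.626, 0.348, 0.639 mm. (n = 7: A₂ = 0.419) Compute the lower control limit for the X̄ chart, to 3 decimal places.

34.117

X̄̄ = (34.227 + 34.351 + 34.281 + 34.400 + 34.274) / 5 = 171.5330 / 5 = 34.3066
R̄ = (0.210 + 0.444 + 0.626 + 0.348 + 0.639) / 5 = 2.2670 / 5 = 0.4534
LCL = X̄̄ − A₂·R̄ = 34.3066 − 0.419 × 0.4534 = 34.1166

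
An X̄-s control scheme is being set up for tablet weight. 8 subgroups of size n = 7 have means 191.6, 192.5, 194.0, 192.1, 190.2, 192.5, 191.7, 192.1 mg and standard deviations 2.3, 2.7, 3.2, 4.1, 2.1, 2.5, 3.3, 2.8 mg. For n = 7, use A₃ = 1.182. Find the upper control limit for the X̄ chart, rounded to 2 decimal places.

X̄̄ = (191.6 + 192.5 + 194.0 + 192.1 + 190.2 + 192.5 + 191.7 + 192.1) / 8 = 192.0875
s̄ = (2.3 + 2.7 + 3.2 + 4.1 + 2.1 + 2.5 + 3.3 + 2.8) / 8 = 2.8750
UCL = X̄̄ + A₃·s̄ = 192.0875 + 1.182 × 2.8750 = 195.4857

195.49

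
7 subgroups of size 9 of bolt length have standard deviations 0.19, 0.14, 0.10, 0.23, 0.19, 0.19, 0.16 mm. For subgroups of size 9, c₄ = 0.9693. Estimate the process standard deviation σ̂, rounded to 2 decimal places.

0.18

s̄ = (0.19 + 0.14 + 0.10 + 0.23 + 0.19 + 0.19 + 0.16) / 7 = 0.1714
σ̂ = s̄ / c₄ = 0.1714 / 0.9693 = 0.1769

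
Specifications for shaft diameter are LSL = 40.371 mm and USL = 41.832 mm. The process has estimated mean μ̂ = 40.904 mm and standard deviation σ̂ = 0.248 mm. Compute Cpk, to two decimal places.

Cpu = (USL − μ̂) / (3σ̂) = (41.832 − 40.904) / (3 × 0.248) = 1.2473; Cpl = (μ̂ − LSL) / (3σ̂) = (40.904 − 40.371) / (3 × 0.248) = 0.7164; Cpk = min(Cpu, Cpl) = 0.7164

0.72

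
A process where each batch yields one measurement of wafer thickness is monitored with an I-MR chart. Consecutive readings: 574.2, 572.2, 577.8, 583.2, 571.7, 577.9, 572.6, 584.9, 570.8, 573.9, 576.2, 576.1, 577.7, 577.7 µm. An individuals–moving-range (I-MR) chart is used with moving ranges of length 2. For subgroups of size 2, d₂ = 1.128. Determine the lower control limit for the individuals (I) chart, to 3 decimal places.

561.989

X̄ = (574.2 + 572.2 + 577.8 + 583.2 + 571.7 + 577.9 + 572.6 + 584.9 + 570.8 + 573.9 + 576.2 + 576.1 + 577.7 + 577.7) / 14 = 576.2071
Moving ranges: 2.0, 5.6, 5.4, 11.5, 6.2, 5.3, 12.3, 14.1, 3.1, 2.3, 0.1, 1.6, 0.0; M̄R̄ = 69.5000 / 13 = 5.3462
LCL = X̄ − 3·M̄R̄/d₂ = 576.2071 − 3 × 5.3462 / 1.128 = 561.9886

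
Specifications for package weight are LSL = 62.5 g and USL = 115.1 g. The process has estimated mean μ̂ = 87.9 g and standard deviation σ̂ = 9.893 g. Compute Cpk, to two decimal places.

0.86

Cpu = (USL − μ̂) / (3σ̂) = (115.1 − 87.9) / (3 × 9.893) = 0.9165; Cpl = (μ̂ − LSL) / (3σ̂) = (87.9 − 62.5) / (3 × 9.893) = 0.8558; Cpk = min(Cpu, Cpl) = 0.8558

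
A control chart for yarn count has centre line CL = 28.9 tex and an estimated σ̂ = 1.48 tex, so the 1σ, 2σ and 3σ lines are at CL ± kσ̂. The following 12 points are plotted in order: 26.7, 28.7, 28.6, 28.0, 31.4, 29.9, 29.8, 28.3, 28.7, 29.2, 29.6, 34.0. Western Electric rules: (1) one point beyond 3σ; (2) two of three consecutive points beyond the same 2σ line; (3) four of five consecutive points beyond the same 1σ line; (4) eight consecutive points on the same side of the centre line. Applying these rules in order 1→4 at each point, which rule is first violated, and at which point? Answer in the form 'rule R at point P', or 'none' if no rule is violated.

rule 1 at point 12

Zone of each point (C = within 1σ̂, B = 1σ̂–2σ̂, A = 2σ̂–3σ̂, * = beyond 3σ̂; sign = side of CL): 1:-B, 2:-C, 3:-C, 4:-C, 5:+B, 6:+C, 7:+C, 8:-C, 9:-C, 10:+C, 11:+C, 12:+*
Rule 1 (one point beyond the 3σ limits) is satisfied at point 12.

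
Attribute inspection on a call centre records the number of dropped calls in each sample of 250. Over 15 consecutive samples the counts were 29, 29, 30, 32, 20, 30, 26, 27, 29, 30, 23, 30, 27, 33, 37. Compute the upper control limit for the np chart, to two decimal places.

43.94

p̄ = Σdᵢ / (k·n) = 432 / (15 × 250) = 0.11520
UCL = np̄ + 3·√(np̄(1−p̄)) = 28.8000 + 3 × √(28.8000×0.88480) = 28.8000 + 3 × 5.0480 = 43.9440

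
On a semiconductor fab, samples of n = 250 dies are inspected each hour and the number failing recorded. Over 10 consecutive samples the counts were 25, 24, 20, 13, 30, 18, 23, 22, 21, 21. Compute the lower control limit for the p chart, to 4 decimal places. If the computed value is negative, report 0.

0.0334

p̄ = Σdᵢ / (k·n) = 217 / (10 × 250) = 0.08680
LCL = p̄ − 3·√(p̄(1−p̄)/n) = 0.08680 − 3 × 0.01781 = 0.03338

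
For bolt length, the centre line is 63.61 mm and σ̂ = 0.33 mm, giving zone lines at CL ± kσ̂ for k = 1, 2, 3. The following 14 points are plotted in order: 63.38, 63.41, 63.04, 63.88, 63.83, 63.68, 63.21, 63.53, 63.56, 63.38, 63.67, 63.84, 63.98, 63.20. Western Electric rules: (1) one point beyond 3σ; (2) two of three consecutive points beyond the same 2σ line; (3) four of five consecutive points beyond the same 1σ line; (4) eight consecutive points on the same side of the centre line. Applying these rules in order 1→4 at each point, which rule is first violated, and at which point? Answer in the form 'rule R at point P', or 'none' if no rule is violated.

Zone of each point (C = within 1σ̂, B = 1σ̂–2σ̂, A = 2σ̂–3σ̂, * = beyond 3σ̂; sign = side of CL): 1:-C, 2:-C, 3:-B, 4:+C, 5:+C, 6:+C, 7:-B, 8:-C, 9:-C, 10:-C, 11:+C, 12:+C, 13:+B, 14:-B
No rule fires across all 14 points.

none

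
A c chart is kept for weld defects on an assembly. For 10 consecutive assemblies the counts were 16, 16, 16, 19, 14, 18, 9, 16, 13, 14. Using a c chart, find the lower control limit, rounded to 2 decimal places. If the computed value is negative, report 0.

3.44

c̄ = (16 + 16 + 16 + 19 + 14 + 18 + 9 + 16 + 13 + 14) / 10 = 151 / 10 = 15.1000
LCL = c̄ − 3√c̄ = 15.1000 − 3 × 3.8859 = 3.4424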